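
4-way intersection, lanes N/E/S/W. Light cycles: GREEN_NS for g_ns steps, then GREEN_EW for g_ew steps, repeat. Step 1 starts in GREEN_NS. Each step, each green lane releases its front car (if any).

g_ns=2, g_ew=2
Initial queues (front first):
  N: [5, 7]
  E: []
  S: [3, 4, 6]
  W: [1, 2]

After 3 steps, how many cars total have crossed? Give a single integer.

Step 1 [NS]: N:car5-GO,E:wait,S:car3-GO,W:wait | queues: N=1 E=0 S=2 W=2
Step 2 [NS]: N:car7-GO,E:wait,S:car4-GO,W:wait | queues: N=0 E=0 S=1 W=2
Step 3 [EW]: N:wait,E:empty,S:wait,W:car1-GO | queues: N=0 E=0 S=1 W=1
Cars crossed by step 3: 5

Answer: 5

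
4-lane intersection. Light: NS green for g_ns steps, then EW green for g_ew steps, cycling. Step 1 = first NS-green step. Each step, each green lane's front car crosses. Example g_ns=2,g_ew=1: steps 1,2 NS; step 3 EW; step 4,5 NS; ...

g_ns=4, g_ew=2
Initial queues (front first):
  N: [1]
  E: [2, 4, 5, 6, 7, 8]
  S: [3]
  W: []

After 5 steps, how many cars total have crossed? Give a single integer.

Step 1 [NS]: N:car1-GO,E:wait,S:car3-GO,W:wait | queues: N=0 E=6 S=0 W=0
Step 2 [NS]: N:empty,E:wait,S:empty,W:wait | queues: N=0 E=6 S=0 W=0
Step 3 [NS]: N:empty,E:wait,S:empty,W:wait | queues: N=0 E=6 S=0 W=0
Step 4 [NS]: N:empty,E:wait,S:empty,W:wait | queues: N=0 E=6 S=0 W=0
Step 5 [EW]: N:wait,E:car2-GO,S:wait,W:empty | queues: N=0 E=5 S=0 W=0
Cars crossed by step 5: 3

Answer: 3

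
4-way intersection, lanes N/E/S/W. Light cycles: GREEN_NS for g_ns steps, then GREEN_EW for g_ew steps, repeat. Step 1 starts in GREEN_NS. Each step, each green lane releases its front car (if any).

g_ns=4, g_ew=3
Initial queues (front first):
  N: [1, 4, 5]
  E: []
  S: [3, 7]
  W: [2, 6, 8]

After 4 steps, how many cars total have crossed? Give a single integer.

Answer: 5

Derivation:
Step 1 [NS]: N:car1-GO,E:wait,S:car3-GO,W:wait | queues: N=2 E=0 S=1 W=3
Step 2 [NS]: N:car4-GO,E:wait,S:car7-GO,W:wait | queues: N=1 E=0 S=0 W=3
Step 3 [NS]: N:car5-GO,E:wait,S:empty,W:wait | queues: N=0 E=0 S=0 W=3
Step 4 [NS]: N:empty,E:wait,S:empty,W:wait | queues: N=0 E=0 S=0 W=3
Cars crossed by step 4: 5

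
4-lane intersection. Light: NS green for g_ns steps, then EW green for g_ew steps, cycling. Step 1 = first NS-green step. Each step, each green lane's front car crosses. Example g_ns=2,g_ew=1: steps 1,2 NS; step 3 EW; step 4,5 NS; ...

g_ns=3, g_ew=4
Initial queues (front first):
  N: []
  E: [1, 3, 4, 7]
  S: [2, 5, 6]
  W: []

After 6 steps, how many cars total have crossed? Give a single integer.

Answer: 6

Derivation:
Step 1 [NS]: N:empty,E:wait,S:car2-GO,W:wait | queues: N=0 E=4 S=2 W=0
Step 2 [NS]: N:empty,E:wait,S:car5-GO,W:wait | queues: N=0 E=4 S=1 W=0
Step 3 [NS]: N:empty,E:wait,S:car6-GO,W:wait | queues: N=0 E=4 S=0 W=0
Step 4 [EW]: N:wait,E:car1-GO,S:wait,W:empty | queues: N=0 E=3 S=0 W=0
Step 5 [EW]: N:wait,E:car3-GO,S:wait,W:empty | queues: N=0 E=2 S=0 W=0
Step 6 [EW]: N:wait,E:car4-GO,S:wait,W:empty | queues: N=0 E=1 S=0 W=0
Cars crossed by step 6: 6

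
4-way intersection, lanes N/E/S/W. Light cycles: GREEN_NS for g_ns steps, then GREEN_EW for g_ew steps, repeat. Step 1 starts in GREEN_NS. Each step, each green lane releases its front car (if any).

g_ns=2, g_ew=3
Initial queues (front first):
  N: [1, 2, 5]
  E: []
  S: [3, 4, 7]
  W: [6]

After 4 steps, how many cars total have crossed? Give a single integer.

Answer: 5

Derivation:
Step 1 [NS]: N:car1-GO,E:wait,S:car3-GO,W:wait | queues: N=2 E=0 S=2 W=1
Step 2 [NS]: N:car2-GO,E:wait,S:car4-GO,W:wait | queues: N=1 E=0 S=1 W=1
Step 3 [EW]: N:wait,E:empty,S:wait,W:car6-GO | queues: N=1 E=0 S=1 W=0
Step 4 [EW]: N:wait,E:empty,S:wait,W:empty | queues: N=1 E=0 S=1 W=0
Cars crossed by step 4: 5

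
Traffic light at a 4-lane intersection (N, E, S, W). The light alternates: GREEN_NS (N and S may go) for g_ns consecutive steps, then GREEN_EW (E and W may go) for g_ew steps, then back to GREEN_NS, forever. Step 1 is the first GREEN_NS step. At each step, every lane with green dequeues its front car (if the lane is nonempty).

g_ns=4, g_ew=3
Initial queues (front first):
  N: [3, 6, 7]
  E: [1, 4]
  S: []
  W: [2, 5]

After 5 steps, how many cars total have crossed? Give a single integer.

Answer: 5

Derivation:
Step 1 [NS]: N:car3-GO,E:wait,S:empty,W:wait | queues: N=2 E=2 S=0 W=2
Step 2 [NS]: N:car6-GO,E:wait,S:empty,W:wait | queues: N=1 E=2 S=0 W=2
Step 3 [NS]: N:car7-GO,E:wait,S:empty,W:wait | queues: N=0 E=2 S=0 W=2
Step 4 [NS]: N:empty,E:wait,S:empty,W:wait | queues: N=0 E=2 S=0 W=2
Step 5 [EW]: N:wait,E:car1-GO,S:wait,W:car2-GO | queues: N=0 E=1 S=0 W=1
Cars crossed by step 5: 5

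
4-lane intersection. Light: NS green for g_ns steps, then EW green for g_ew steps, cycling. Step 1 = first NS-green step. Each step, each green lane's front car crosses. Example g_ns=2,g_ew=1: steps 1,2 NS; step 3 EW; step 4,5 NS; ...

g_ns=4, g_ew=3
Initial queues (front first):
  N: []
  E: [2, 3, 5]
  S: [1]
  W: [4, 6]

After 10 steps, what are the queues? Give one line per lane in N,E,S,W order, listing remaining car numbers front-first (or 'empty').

Step 1 [NS]: N:empty,E:wait,S:car1-GO,W:wait | queues: N=0 E=3 S=0 W=2
Step 2 [NS]: N:empty,E:wait,S:empty,W:wait | queues: N=0 E=3 S=0 W=2
Step 3 [NS]: N:empty,E:wait,S:empty,W:wait | queues: N=0 E=3 S=0 W=2
Step 4 [NS]: N:empty,E:wait,S:empty,W:wait | queues: N=0 E=3 S=0 W=2
Step 5 [EW]: N:wait,E:car2-GO,S:wait,W:car4-GO | queues: N=0 E=2 S=0 W=1
Step 6 [EW]: N:wait,E:car3-GO,S:wait,W:car6-GO | queues: N=0 E=1 S=0 W=0
Step 7 [EW]: N:wait,E:car5-GO,S:wait,W:empty | queues: N=0 E=0 S=0 W=0

N: empty
E: empty
S: empty
W: empty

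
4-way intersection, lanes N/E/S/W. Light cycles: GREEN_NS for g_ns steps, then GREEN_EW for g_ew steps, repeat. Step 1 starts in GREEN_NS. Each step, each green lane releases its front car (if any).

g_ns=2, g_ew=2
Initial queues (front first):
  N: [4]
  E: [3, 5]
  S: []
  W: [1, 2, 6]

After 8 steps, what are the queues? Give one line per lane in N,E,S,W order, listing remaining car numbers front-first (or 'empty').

Step 1 [NS]: N:car4-GO,E:wait,S:empty,W:wait | queues: N=0 E=2 S=0 W=3
Step 2 [NS]: N:empty,E:wait,S:empty,W:wait | queues: N=0 E=2 S=0 W=3
Step 3 [EW]: N:wait,E:car3-GO,S:wait,W:car1-GO | queues: N=0 E=1 S=0 W=2
Step 4 [EW]: N:wait,E:car5-GO,S:wait,W:car2-GO | queues: N=0 E=0 S=0 W=1
Step 5 [NS]: N:empty,E:wait,S:empty,W:wait | queues: N=0 E=0 S=0 W=1
Step 6 [NS]: N:empty,E:wait,S:empty,W:wait | queues: N=0 E=0 S=0 W=1
Step 7 [EW]: N:wait,E:empty,S:wait,W:car6-GO | queues: N=0 E=0 S=0 W=0

N: empty
E: empty
S: empty
W: empty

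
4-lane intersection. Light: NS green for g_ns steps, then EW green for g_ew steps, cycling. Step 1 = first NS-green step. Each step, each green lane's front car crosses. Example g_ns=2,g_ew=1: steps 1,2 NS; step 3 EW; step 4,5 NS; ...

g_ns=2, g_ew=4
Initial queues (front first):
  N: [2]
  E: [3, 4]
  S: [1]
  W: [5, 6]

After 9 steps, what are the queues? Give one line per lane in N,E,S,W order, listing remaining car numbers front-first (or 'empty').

Step 1 [NS]: N:car2-GO,E:wait,S:car1-GO,W:wait | queues: N=0 E=2 S=0 W=2
Step 2 [NS]: N:empty,E:wait,S:empty,W:wait | queues: N=0 E=2 S=0 W=2
Step 3 [EW]: N:wait,E:car3-GO,S:wait,W:car5-GO | queues: N=0 E=1 S=0 W=1
Step 4 [EW]: N:wait,E:car4-GO,S:wait,W:car6-GO | queues: N=0 E=0 S=0 W=0

N: empty
E: empty
S: empty
W: empty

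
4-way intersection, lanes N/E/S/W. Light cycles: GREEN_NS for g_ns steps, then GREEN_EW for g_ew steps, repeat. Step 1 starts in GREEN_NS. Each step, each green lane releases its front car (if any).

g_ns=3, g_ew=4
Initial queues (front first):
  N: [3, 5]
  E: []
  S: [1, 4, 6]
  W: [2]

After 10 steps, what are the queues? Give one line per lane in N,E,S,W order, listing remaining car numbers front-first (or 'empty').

Step 1 [NS]: N:car3-GO,E:wait,S:car1-GO,W:wait | queues: N=1 E=0 S=2 W=1
Step 2 [NS]: N:car5-GO,E:wait,S:car4-GO,W:wait | queues: N=0 E=0 S=1 W=1
Step 3 [NS]: N:empty,E:wait,S:car6-GO,W:wait | queues: N=0 E=0 S=0 W=1
Step 4 [EW]: N:wait,E:empty,S:wait,W:car2-GO | queues: N=0 E=0 S=0 W=0

N: empty
E: empty
S: empty
W: empty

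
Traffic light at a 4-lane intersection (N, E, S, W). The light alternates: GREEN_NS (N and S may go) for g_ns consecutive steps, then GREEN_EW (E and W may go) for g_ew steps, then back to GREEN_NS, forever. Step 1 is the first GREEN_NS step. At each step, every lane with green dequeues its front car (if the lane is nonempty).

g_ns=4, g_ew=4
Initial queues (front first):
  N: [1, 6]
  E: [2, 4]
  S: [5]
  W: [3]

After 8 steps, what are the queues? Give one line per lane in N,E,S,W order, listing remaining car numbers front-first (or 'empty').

Step 1 [NS]: N:car1-GO,E:wait,S:car5-GO,W:wait | queues: N=1 E=2 S=0 W=1
Step 2 [NS]: N:car6-GO,E:wait,S:empty,W:wait | queues: N=0 E=2 S=0 W=1
Step 3 [NS]: N:empty,E:wait,S:empty,W:wait | queues: N=0 E=2 S=0 W=1
Step 4 [NS]: N:empty,E:wait,S:empty,W:wait | queues: N=0 E=2 S=0 W=1
Step 5 [EW]: N:wait,E:car2-GO,S:wait,W:car3-GO | queues: N=0 E=1 S=0 W=0
Step 6 [EW]: N:wait,E:car4-GO,S:wait,W:empty | queues: N=0 E=0 S=0 W=0

N: empty
E: empty
S: empty
W: empty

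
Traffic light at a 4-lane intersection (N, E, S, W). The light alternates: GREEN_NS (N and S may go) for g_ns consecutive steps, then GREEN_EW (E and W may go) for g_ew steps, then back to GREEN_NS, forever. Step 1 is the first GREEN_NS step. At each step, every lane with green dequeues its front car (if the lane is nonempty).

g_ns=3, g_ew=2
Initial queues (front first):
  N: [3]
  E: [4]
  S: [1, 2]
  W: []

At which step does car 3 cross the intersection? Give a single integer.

Step 1 [NS]: N:car3-GO,E:wait,S:car1-GO,W:wait | queues: N=0 E=1 S=1 W=0
Step 2 [NS]: N:empty,E:wait,S:car2-GO,W:wait | queues: N=0 E=1 S=0 W=0
Step 3 [NS]: N:empty,E:wait,S:empty,W:wait | queues: N=0 E=1 S=0 W=0
Step 4 [EW]: N:wait,E:car4-GO,S:wait,W:empty | queues: N=0 E=0 S=0 W=0
Car 3 crosses at step 1

1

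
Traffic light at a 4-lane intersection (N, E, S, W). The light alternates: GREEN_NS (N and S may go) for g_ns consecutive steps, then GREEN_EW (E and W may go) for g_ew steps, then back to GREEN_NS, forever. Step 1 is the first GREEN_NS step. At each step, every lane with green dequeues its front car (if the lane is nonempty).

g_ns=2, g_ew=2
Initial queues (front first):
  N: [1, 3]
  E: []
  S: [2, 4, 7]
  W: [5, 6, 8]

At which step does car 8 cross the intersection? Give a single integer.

Step 1 [NS]: N:car1-GO,E:wait,S:car2-GO,W:wait | queues: N=1 E=0 S=2 W=3
Step 2 [NS]: N:car3-GO,E:wait,S:car4-GO,W:wait | queues: N=0 E=0 S=1 W=3
Step 3 [EW]: N:wait,E:empty,S:wait,W:car5-GO | queues: N=0 E=0 S=1 W=2
Step 4 [EW]: N:wait,E:empty,S:wait,W:car6-GO | queues: N=0 E=0 S=1 W=1
Step 5 [NS]: N:empty,E:wait,S:car7-GO,W:wait | queues: N=0 E=0 S=0 W=1
Step 6 [NS]: N:empty,E:wait,S:empty,W:wait | queues: N=0 E=0 S=0 W=1
Step 7 [EW]: N:wait,E:empty,S:wait,W:car8-GO | queues: N=0 E=0 S=0 W=0
Car 8 crosses at step 7

7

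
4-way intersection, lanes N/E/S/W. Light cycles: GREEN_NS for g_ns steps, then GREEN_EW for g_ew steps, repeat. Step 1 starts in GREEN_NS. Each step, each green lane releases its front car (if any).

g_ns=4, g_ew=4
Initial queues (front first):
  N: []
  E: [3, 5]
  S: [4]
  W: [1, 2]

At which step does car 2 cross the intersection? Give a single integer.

Step 1 [NS]: N:empty,E:wait,S:car4-GO,W:wait | queues: N=0 E=2 S=0 W=2
Step 2 [NS]: N:empty,E:wait,S:empty,W:wait | queues: N=0 E=2 S=0 W=2
Step 3 [NS]: N:empty,E:wait,S:empty,W:wait | queues: N=0 E=2 S=0 W=2
Step 4 [NS]: N:empty,E:wait,S:empty,W:wait | queues: N=0 E=2 S=0 W=2
Step 5 [EW]: N:wait,E:car3-GO,S:wait,W:car1-GO | queues: N=0 E=1 S=0 W=1
Step 6 [EW]: N:wait,E:car5-GO,S:wait,W:car2-GO | queues: N=0 E=0 S=0 W=0
Car 2 crosses at step 6

6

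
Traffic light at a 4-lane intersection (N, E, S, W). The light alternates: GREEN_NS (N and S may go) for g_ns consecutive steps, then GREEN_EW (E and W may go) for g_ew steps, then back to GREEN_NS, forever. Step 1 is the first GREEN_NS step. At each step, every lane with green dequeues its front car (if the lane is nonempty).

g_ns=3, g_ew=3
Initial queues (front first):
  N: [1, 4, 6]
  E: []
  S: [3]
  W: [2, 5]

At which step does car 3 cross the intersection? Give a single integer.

Step 1 [NS]: N:car1-GO,E:wait,S:car3-GO,W:wait | queues: N=2 E=0 S=0 W=2
Step 2 [NS]: N:car4-GO,E:wait,S:empty,W:wait | queues: N=1 E=0 S=0 W=2
Step 3 [NS]: N:car6-GO,E:wait,S:empty,W:wait | queues: N=0 E=0 S=0 W=2
Step 4 [EW]: N:wait,E:empty,S:wait,W:car2-GO | queues: N=0 E=0 S=0 W=1
Step 5 [EW]: N:wait,E:empty,S:wait,W:car5-GO | queues: N=0 E=0 S=0 W=0
Car 3 crosses at step 1

1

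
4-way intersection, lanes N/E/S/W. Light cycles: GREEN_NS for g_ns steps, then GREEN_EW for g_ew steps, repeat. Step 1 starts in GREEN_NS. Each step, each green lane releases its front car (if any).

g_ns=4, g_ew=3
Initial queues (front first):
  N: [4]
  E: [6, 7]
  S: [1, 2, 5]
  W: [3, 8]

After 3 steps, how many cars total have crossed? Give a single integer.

Answer: 4

Derivation:
Step 1 [NS]: N:car4-GO,E:wait,S:car1-GO,W:wait | queues: N=0 E=2 S=2 W=2
Step 2 [NS]: N:empty,E:wait,S:car2-GO,W:wait | queues: N=0 E=2 S=1 W=2
Step 3 [NS]: N:empty,E:wait,S:car5-GO,W:wait | queues: N=0 E=2 S=0 W=2
Cars crossed by step 3: 4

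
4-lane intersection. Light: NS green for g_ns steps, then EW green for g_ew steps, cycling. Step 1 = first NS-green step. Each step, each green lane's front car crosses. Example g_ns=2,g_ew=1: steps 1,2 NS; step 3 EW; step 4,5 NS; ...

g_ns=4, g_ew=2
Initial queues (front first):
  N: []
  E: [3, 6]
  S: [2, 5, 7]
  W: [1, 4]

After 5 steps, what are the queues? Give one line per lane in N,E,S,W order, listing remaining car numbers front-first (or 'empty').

Step 1 [NS]: N:empty,E:wait,S:car2-GO,W:wait | queues: N=0 E=2 S=2 W=2
Step 2 [NS]: N:empty,E:wait,S:car5-GO,W:wait | queues: N=0 E=2 S=1 W=2
Step 3 [NS]: N:empty,E:wait,S:car7-GO,W:wait | queues: N=0 E=2 S=0 W=2
Step 4 [NS]: N:empty,E:wait,S:empty,W:wait | queues: N=0 E=2 S=0 W=2
Step 5 [EW]: N:wait,E:car3-GO,S:wait,W:car1-GO | queues: N=0 E=1 S=0 W=1

N: empty
E: 6
S: empty
W: 4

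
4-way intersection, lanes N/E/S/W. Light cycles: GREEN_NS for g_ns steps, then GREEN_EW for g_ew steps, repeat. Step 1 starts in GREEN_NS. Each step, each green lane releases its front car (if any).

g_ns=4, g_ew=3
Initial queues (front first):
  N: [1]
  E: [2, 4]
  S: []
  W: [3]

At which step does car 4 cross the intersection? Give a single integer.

Step 1 [NS]: N:car1-GO,E:wait,S:empty,W:wait | queues: N=0 E=2 S=0 W=1
Step 2 [NS]: N:empty,E:wait,S:empty,W:wait | queues: N=0 E=2 S=0 W=1
Step 3 [NS]: N:empty,E:wait,S:empty,W:wait | queues: N=0 E=2 S=0 W=1
Step 4 [NS]: N:empty,E:wait,S:empty,W:wait | queues: N=0 E=2 S=0 W=1
Step 5 [EW]: N:wait,E:car2-GO,S:wait,W:car3-GO | queues: N=0 E=1 S=0 W=0
Step 6 [EW]: N:wait,E:car4-GO,S:wait,W:empty | queues: N=0 E=0 S=0 W=0
Car 4 crosses at step 6

6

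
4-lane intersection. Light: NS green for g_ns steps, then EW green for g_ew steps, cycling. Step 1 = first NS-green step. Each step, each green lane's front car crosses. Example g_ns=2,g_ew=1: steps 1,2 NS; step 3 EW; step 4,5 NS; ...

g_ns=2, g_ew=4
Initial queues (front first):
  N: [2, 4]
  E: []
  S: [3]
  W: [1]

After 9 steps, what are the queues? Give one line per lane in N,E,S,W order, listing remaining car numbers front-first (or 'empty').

Step 1 [NS]: N:car2-GO,E:wait,S:car3-GO,W:wait | queues: N=1 E=0 S=0 W=1
Step 2 [NS]: N:car4-GO,E:wait,S:empty,W:wait | queues: N=0 E=0 S=0 W=1
Step 3 [EW]: N:wait,E:empty,S:wait,W:car1-GO | queues: N=0 E=0 S=0 W=0

N: empty
E: empty
S: empty
W: empty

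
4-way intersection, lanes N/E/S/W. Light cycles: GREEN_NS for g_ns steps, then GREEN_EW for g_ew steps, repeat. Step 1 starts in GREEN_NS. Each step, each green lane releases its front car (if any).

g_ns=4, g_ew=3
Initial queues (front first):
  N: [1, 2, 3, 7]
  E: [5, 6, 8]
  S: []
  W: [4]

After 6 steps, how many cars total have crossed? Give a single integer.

Step 1 [NS]: N:car1-GO,E:wait,S:empty,W:wait | queues: N=3 E=3 S=0 W=1
Step 2 [NS]: N:car2-GO,E:wait,S:empty,W:wait | queues: N=2 E=3 S=0 W=1
Step 3 [NS]: N:car3-GO,E:wait,S:empty,W:wait | queues: N=1 E=3 S=0 W=1
Step 4 [NS]: N:car7-GO,E:wait,S:empty,W:wait | queues: N=0 E=3 S=0 W=1
Step 5 [EW]: N:wait,E:car5-GO,S:wait,W:car4-GO | queues: N=0 E=2 S=0 W=0
Step 6 [EW]: N:wait,E:car6-GO,S:wait,W:empty | queues: N=0 E=1 S=0 W=0
Cars crossed by step 6: 7

Answer: 7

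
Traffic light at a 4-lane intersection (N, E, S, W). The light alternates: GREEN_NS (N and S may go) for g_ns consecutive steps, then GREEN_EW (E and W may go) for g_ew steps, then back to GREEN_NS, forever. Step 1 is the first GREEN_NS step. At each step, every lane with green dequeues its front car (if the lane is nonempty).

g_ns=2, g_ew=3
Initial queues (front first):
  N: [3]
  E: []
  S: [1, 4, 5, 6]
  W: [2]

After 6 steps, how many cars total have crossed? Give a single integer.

Step 1 [NS]: N:car3-GO,E:wait,S:car1-GO,W:wait | queues: N=0 E=0 S=3 W=1
Step 2 [NS]: N:empty,E:wait,S:car4-GO,W:wait | queues: N=0 E=0 S=2 W=1
Step 3 [EW]: N:wait,E:empty,S:wait,W:car2-GO | queues: N=0 E=0 S=2 W=0
Step 4 [EW]: N:wait,E:empty,S:wait,W:empty | queues: N=0 E=0 S=2 W=0
Step 5 [EW]: N:wait,E:empty,S:wait,W:empty | queues: N=0 E=0 S=2 W=0
Step 6 [NS]: N:empty,E:wait,S:car5-GO,W:wait | queues: N=0 E=0 S=1 W=0
Cars crossed by step 6: 5

Answer: 5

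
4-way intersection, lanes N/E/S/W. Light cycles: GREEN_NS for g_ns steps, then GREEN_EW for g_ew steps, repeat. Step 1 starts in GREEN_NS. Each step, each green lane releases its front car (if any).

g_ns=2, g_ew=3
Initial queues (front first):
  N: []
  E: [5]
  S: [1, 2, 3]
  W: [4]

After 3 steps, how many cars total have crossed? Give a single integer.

Answer: 4

Derivation:
Step 1 [NS]: N:empty,E:wait,S:car1-GO,W:wait | queues: N=0 E=1 S=2 W=1
Step 2 [NS]: N:empty,E:wait,S:car2-GO,W:wait | queues: N=0 E=1 S=1 W=1
Step 3 [EW]: N:wait,E:car5-GO,S:wait,W:car4-GO | queues: N=0 E=0 S=1 W=0
Cars crossed by step 3: 4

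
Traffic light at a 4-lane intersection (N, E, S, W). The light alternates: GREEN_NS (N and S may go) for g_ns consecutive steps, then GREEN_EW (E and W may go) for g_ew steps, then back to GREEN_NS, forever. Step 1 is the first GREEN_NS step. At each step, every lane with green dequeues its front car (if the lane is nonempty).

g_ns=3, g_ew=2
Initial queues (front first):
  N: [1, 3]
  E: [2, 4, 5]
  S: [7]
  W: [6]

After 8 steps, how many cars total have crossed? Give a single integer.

Step 1 [NS]: N:car1-GO,E:wait,S:car7-GO,W:wait | queues: N=1 E=3 S=0 W=1
Step 2 [NS]: N:car3-GO,E:wait,S:empty,W:wait | queues: N=0 E=3 S=0 W=1
Step 3 [NS]: N:empty,E:wait,S:empty,W:wait | queues: N=0 E=3 S=0 W=1
Step 4 [EW]: N:wait,E:car2-GO,S:wait,W:car6-GO | queues: N=0 E=2 S=0 W=0
Step 5 [EW]: N:wait,E:car4-GO,S:wait,W:empty | queues: N=0 E=1 S=0 W=0
Step 6 [NS]: N:empty,E:wait,S:empty,W:wait | queues: N=0 E=1 S=0 W=0
Step 7 [NS]: N:empty,E:wait,S:empty,W:wait | queues: N=0 E=1 S=0 W=0
Step 8 [NS]: N:empty,E:wait,S:empty,W:wait | queues: N=0 E=1 S=0 W=0
Cars crossed by step 8: 6

Answer: 6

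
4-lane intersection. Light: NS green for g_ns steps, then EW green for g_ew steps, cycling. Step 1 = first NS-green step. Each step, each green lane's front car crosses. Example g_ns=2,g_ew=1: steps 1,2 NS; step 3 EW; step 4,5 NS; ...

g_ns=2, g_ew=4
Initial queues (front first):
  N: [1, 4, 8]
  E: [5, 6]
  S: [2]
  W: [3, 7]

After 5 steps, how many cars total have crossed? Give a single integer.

Step 1 [NS]: N:car1-GO,E:wait,S:car2-GO,W:wait | queues: N=2 E=2 S=0 W=2
Step 2 [NS]: N:car4-GO,E:wait,S:empty,W:wait | queues: N=1 E=2 S=0 W=2
Step 3 [EW]: N:wait,E:car5-GO,S:wait,W:car3-GO | queues: N=1 E=1 S=0 W=1
Step 4 [EW]: N:wait,E:car6-GO,S:wait,W:car7-GO | queues: N=1 E=0 S=0 W=0
Step 5 [EW]: N:wait,E:empty,S:wait,W:empty | queues: N=1 E=0 S=0 W=0
Cars crossed by step 5: 7

Answer: 7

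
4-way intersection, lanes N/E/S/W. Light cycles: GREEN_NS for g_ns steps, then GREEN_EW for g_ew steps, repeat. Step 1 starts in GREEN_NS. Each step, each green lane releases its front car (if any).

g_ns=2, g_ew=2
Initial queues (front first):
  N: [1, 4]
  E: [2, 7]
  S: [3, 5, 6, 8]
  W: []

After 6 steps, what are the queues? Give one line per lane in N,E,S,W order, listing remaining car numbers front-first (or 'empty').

Step 1 [NS]: N:car1-GO,E:wait,S:car3-GO,W:wait | queues: N=1 E=2 S=3 W=0
Step 2 [NS]: N:car4-GO,E:wait,S:car5-GO,W:wait | queues: N=0 E=2 S=2 W=0
Step 3 [EW]: N:wait,E:car2-GO,S:wait,W:empty | queues: N=0 E=1 S=2 W=0
Step 4 [EW]: N:wait,E:car7-GO,S:wait,W:empty | queues: N=0 E=0 S=2 W=0
Step 5 [NS]: N:empty,E:wait,S:car6-GO,W:wait | queues: N=0 E=0 S=1 W=0
Step 6 [NS]: N:empty,E:wait,S:car8-GO,W:wait | queues: N=0 E=0 S=0 W=0

N: empty
E: empty
S: empty
W: empty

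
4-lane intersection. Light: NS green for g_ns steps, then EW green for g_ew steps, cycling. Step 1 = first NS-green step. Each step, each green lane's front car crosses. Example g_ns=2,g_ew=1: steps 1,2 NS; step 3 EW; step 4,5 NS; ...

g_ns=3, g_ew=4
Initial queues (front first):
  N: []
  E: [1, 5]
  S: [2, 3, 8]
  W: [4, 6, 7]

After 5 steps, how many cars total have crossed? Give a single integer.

Step 1 [NS]: N:empty,E:wait,S:car2-GO,W:wait | queues: N=0 E=2 S=2 W=3
Step 2 [NS]: N:empty,E:wait,S:car3-GO,W:wait | queues: N=0 E=2 S=1 W=3
Step 3 [NS]: N:empty,E:wait,S:car8-GO,W:wait | queues: N=0 E=2 S=0 W=3
Step 4 [EW]: N:wait,E:car1-GO,S:wait,W:car4-GO | queues: N=0 E=1 S=0 W=2
Step 5 [EW]: N:wait,E:car5-GO,S:wait,W:car6-GO | queues: N=0 E=0 S=0 W=1
Cars crossed by step 5: 7

Answer: 7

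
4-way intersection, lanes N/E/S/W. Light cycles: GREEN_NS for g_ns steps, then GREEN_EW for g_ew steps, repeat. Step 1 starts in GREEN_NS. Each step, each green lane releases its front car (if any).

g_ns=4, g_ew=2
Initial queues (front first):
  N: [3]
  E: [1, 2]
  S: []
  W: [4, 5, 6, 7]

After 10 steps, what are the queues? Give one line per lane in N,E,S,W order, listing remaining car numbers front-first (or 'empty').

Step 1 [NS]: N:car3-GO,E:wait,S:empty,W:wait | queues: N=0 E=2 S=0 W=4
Step 2 [NS]: N:empty,E:wait,S:empty,W:wait | queues: N=0 E=2 S=0 W=4
Step 3 [NS]: N:empty,E:wait,S:empty,W:wait | queues: N=0 E=2 S=0 W=4
Step 4 [NS]: N:empty,E:wait,S:empty,W:wait | queues: N=0 E=2 S=0 W=4
Step 5 [EW]: N:wait,E:car1-GO,S:wait,W:car4-GO | queues: N=0 E=1 S=0 W=3
Step 6 [EW]: N:wait,E:car2-GO,S:wait,W:car5-GO | queues: N=0 E=0 S=0 W=2
Step 7 [NS]: N:empty,E:wait,S:empty,W:wait | queues: N=0 E=0 S=0 W=2
Step 8 [NS]: N:empty,E:wait,S:empty,W:wait | queues: N=0 E=0 S=0 W=2
Step 9 [NS]: N:empty,E:wait,S:empty,W:wait | queues: N=0 E=0 S=0 W=2
Step 10 [NS]: N:empty,E:wait,S:empty,W:wait | queues: N=0 E=0 S=0 W=2

N: empty
E: empty
S: empty
W: 6 7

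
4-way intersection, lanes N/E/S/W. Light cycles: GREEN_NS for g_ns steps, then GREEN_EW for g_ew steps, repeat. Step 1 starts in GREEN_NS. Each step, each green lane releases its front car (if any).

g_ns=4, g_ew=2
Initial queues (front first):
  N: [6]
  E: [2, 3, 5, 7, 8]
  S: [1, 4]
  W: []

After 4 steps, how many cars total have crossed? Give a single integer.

Step 1 [NS]: N:car6-GO,E:wait,S:car1-GO,W:wait | queues: N=0 E=5 S=1 W=0
Step 2 [NS]: N:empty,E:wait,S:car4-GO,W:wait | queues: N=0 E=5 S=0 W=0
Step 3 [NS]: N:empty,E:wait,S:empty,W:wait | queues: N=0 E=5 S=0 W=0
Step 4 [NS]: N:empty,E:wait,S:empty,W:wait | queues: N=0 E=5 S=0 W=0
Cars crossed by step 4: 3

Answer: 3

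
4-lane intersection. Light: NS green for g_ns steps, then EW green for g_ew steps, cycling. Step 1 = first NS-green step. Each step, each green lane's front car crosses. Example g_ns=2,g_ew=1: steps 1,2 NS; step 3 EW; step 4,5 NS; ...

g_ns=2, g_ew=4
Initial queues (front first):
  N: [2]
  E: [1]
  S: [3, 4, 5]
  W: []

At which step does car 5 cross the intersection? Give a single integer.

Step 1 [NS]: N:car2-GO,E:wait,S:car3-GO,W:wait | queues: N=0 E=1 S=2 W=0
Step 2 [NS]: N:empty,E:wait,S:car4-GO,W:wait | queues: N=0 E=1 S=1 W=0
Step 3 [EW]: N:wait,E:car1-GO,S:wait,W:empty | queues: N=0 E=0 S=1 W=0
Step 4 [EW]: N:wait,E:empty,S:wait,W:empty | queues: N=0 E=0 S=1 W=0
Step 5 [EW]: N:wait,E:empty,S:wait,W:empty | queues: N=0 E=0 S=1 W=0
Step 6 [EW]: N:wait,E:empty,S:wait,W:empty | queues: N=0 E=0 S=1 W=0
Step 7 [NS]: N:empty,E:wait,S:car5-GO,W:wait | queues: N=0 E=0 S=0 W=0
Car 5 crosses at step 7

7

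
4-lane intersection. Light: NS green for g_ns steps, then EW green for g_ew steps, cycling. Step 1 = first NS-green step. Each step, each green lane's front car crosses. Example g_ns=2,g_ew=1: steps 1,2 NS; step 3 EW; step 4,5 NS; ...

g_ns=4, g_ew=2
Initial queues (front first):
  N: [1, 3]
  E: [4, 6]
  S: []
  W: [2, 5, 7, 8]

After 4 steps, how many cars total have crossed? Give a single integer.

Step 1 [NS]: N:car1-GO,E:wait,S:empty,W:wait | queues: N=1 E=2 S=0 W=4
Step 2 [NS]: N:car3-GO,E:wait,S:empty,W:wait | queues: N=0 E=2 S=0 W=4
Step 3 [NS]: N:empty,E:wait,S:empty,W:wait | queues: N=0 E=2 S=0 W=4
Step 4 [NS]: N:empty,E:wait,S:empty,W:wait | queues: N=0 E=2 S=0 W=4
Cars crossed by step 4: 2

Answer: 2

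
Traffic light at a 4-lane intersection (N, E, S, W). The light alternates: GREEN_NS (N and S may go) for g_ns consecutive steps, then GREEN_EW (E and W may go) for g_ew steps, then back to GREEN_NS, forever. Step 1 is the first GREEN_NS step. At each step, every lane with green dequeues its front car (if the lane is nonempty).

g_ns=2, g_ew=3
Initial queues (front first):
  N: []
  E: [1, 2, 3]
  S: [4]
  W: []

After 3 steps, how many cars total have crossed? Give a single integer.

Answer: 2

Derivation:
Step 1 [NS]: N:empty,E:wait,S:car4-GO,W:wait | queues: N=0 E=3 S=0 W=0
Step 2 [NS]: N:empty,E:wait,S:empty,W:wait | queues: N=0 E=3 S=0 W=0
Step 3 [EW]: N:wait,E:car1-GO,S:wait,W:empty | queues: N=0 E=2 S=0 W=0
Cars crossed by step 3: 2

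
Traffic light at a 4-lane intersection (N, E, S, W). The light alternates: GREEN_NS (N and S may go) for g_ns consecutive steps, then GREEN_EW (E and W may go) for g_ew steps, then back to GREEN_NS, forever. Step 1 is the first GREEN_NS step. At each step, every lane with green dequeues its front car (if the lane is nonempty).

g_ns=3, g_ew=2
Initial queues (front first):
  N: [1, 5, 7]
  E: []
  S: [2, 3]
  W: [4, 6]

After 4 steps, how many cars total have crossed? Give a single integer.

Step 1 [NS]: N:car1-GO,E:wait,S:car2-GO,W:wait | queues: N=2 E=0 S=1 W=2
Step 2 [NS]: N:car5-GO,E:wait,S:car3-GO,W:wait | queues: N=1 E=0 S=0 W=2
Step 3 [NS]: N:car7-GO,E:wait,S:empty,W:wait | queues: N=0 E=0 S=0 W=2
Step 4 [EW]: N:wait,E:empty,S:wait,W:car4-GO | queues: N=0 E=0 S=0 W=1
Cars crossed by step 4: 6

Answer: 6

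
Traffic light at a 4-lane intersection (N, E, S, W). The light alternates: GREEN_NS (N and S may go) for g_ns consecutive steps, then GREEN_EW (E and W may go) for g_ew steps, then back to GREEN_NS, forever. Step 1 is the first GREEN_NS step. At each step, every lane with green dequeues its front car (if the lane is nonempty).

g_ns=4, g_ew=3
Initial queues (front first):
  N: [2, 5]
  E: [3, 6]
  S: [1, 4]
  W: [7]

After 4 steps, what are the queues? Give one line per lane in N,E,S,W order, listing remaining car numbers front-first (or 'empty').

Step 1 [NS]: N:car2-GO,E:wait,S:car1-GO,W:wait | queues: N=1 E=2 S=1 W=1
Step 2 [NS]: N:car5-GO,E:wait,S:car4-GO,W:wait | queues: N=0 E=2 S=0 W=1
Step 3 [NS]: N:empty,E:wait,S:empty,W:wait | queues: N=0 E=2 S=0 W=1
Step 4 [NS]: N:empty,E:wait,S:empty,W:wait | queues: N=0 E=2 S=0 W=1

N: empty
E: 3 6
S: empty
W: 7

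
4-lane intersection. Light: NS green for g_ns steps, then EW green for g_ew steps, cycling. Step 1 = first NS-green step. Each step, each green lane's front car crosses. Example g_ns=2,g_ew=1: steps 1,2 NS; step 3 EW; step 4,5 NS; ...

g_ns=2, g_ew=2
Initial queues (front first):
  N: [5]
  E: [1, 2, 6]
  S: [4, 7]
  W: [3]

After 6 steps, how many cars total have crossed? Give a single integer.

Step 1 [NS]: N:car5-GO,E:wait,S:car4-GO,W:wait | queues: N=0 E=3 S=1 W=1
Step 2 [NS]: N:empty,E:wait,S:car7-GO,W:wait | queues: N=0 E=3 S=0 W=1
Step 3 [EW]: N:wait,E:car1-GO,S:wait,W:car3-GO | queues: N=0 E=2 S=0 W=0
Step 4 [EW]: N:wait,E:car2-GO,S:wait,W:empty | queues: N=0 E=1 S=0 W=0
Step 5 [NS]: N:empty,E:wait,S:empty,W:wait | queues: N=0 E=1 S=0 W=0
Step 6 [NS]: N:empty,E:wait,S:empty,W:wait | queues: N=0 E=1 S=0 W=0
Cars crossed by step 6: 6

Answer: 6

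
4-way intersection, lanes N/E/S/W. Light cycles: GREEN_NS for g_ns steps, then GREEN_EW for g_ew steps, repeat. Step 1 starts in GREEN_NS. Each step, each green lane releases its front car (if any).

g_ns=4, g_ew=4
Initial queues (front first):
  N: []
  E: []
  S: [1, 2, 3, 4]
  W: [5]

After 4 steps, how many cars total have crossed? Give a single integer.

Step 1 [NS]: N:empty,E:wait,S:car1-GO,W:wait | queues: N=0 E=0 S=3 W=1
Step 2 [NS]: N:empty,E:wait,S:car2-GO,W:wait | queues: N=0 E=0 S=2 W=1
Step 3 [NS]: N:empty,E:wait,S:car3-GO,W:wait | queues: N=0 E=0 S=1 W=1
Step 4 [NS]: N:empty,E:wait,S:car4-GO,W:wait | queues: N=0 E=0 S=0 W=1
Cars crossed by step 4: 4

Answer: 4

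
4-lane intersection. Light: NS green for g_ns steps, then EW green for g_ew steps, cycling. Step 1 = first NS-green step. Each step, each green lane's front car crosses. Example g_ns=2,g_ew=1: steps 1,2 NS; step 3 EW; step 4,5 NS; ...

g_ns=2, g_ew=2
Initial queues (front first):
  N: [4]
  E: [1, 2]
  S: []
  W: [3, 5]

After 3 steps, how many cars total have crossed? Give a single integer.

Step 1 [NS]: N:car4-GO,E:wait,S:empty,W:wait | queues: N=0 E=2 S=0 W=2
Step 2 [NS]: N:empty,E:wait,S:empty,W:wait | queues: N=0 E=2 S=0 W=2
Step 3 [EW]: N:wait,E:car1-GO,S:wait,W:car3-GO | queues: N=0 E=1 S=0 W=1
Cars crossed by step 3: 3

Answer: 3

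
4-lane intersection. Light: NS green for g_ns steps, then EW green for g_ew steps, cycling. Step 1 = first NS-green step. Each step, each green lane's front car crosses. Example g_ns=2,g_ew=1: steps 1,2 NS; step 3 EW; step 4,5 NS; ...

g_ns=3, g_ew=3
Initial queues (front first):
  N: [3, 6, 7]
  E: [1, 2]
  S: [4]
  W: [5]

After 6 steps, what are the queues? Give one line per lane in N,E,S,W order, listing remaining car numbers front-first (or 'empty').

Step 1 [NS]: N:car3-GO,E:wait,S:car4-GO,W:wait | queues: N=2 E=2 S=0 W=1
Step 2 [NS]: N:car6-GO,E:wait,S:empty,W:wait | queues: N=1 E=2 S=0 W=1
Step 3 [NS]: N:car7-GO,E:wait,S:empty,W:wait | queues: N=0 E=2 S=0 W=1
Step 4 [EW]: N:wait,E:car1-GO,S:wait,W:car5-GO | queues: N=0 E=1 S=0 W=0
Step 5 [EW]: N:wait,E:car2-GO,S:wait,W:empty | queues: N=0 E=0 S=0 W=0

N: empty
E: empty
S: empty
W: empty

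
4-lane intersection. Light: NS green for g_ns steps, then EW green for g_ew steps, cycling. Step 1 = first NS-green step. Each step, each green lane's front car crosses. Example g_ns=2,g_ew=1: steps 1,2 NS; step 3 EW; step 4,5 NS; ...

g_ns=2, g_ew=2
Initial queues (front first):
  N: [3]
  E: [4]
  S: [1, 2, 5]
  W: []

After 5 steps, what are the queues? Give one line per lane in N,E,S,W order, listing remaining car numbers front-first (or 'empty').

Step 1 [NS]: N:car3-GO,E:wait,S:car1-GO,W:wait | queues: N=0 E=1 S=2 W=0
Step 2 [NS]: N:empty,E:wait,S:car2-GO,W:wait | queues: N=0 E=1 S=1 W=0
Step 3 [EW]: N:wait,E:car4-GO,S:wait,W:empty | queues: N=0 E=0 S=1 W=0
Step 4 [EW]: N:wait,E:empty,S:wait,W:empty | queues: N=0 E=0 S=1 W=0
Step 5 [NS]: N:empty,E:wait,S:car5-GO,W:wait | queues: N=0 E=0 S=0 W=0

N: empty
E: empty
S: empty
W: empty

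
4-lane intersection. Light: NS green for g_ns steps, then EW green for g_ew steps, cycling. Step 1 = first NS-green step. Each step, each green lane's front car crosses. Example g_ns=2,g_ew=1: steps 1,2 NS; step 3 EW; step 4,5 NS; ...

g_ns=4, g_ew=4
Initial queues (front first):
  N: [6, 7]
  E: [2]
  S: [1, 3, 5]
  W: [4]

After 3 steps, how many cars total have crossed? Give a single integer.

Step 1 [NS]: N:car6-GO,E:wait,S:car1-GO,W:wait | queues: N=1 E=1 S=2 W=1
Step 2 [NS]: N:car7-GO,E:wait,S:car3-GO,W:wait | queues: N=0 E=1 S=1 W=1
Step 3 [NS]: N:empty,E:wait,S:car5-GO,W:wait | queues: N=0 E=1 S=0 W=1
Cars crossed by step 3: 5

Answer: 5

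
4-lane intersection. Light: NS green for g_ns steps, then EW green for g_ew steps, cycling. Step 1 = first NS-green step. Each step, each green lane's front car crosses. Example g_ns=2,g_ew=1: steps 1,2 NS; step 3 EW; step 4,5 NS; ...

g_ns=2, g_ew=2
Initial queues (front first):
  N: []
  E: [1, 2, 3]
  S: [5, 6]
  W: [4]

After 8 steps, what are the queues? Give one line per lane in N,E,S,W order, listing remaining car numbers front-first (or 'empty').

Step 1 [NS]: N:empty,E:wait,S:car5-GO,W:wait | queues: N=0 E=3 S=1 W=1
Step 2 [NS]: N:empty,E:wait,S:car6-GO,W:wait | queues: N=0 E=3 S=0 W=1
Step 3 [EW]: N:wait,E:car1-GO,S:wait,W:car4-GO | queues: N=0 E=2 S=0 W=0
Step 4 [EW]: N:wait,E:car2-GO,S:wait,W:empty | queues: N=0 E=1 S=0 W=0
Step 5 [NS]: N:empty,E:wait,S:empty,W:wait | queues: N=0 E=1 S=0 W=0
Step 6 [NS]: N:empty,E:wait,S:empty,W:wait | queues: N=0 E=1 S=0 W=0
Step 7 [EW]: N:wait,E:car3-GO,S:wait,W:empty | queues: N=0 E=0 S=0 W=0

N: empty
E: empty
S: empty
W: empty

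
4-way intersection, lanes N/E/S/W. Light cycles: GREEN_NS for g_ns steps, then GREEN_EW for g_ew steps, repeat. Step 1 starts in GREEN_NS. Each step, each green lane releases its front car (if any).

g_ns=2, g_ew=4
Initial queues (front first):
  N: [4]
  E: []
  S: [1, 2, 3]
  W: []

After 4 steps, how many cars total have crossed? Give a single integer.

Answer: 3

Derivation:
Step 1 [NS]: N:car4-GO,E:wait,S:car1-GO,W:wait | queues: N=0 E=0 S=2 W=0
Step 2 [NS]: N:empty,E:wait,S:car2-GO,W:wait | queues: N=0 E=0 S=1 W=0
Step 3 [EW]: N:wait,E:empty,S:wait,W:empty | queues: N=0 E=0 S=1 W=0
Step 4 [EW]: N:wait,E:empty,S:wait,W:empty | queues: N=0 E=0 S=1 W=0
Cars crossed by step 4: 3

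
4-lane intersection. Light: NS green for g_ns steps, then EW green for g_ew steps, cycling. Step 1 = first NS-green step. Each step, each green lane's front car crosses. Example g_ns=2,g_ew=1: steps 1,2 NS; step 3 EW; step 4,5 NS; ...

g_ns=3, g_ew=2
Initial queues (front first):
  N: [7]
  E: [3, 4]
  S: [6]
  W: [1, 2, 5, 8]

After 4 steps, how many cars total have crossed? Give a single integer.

Step 1 [NS]: N:car7-GO,E:wait,S:car6-GO,W:wait | queues: N=0 E=2 S=0 W=4
Step 2 [NS]: N:empty,E:wait,S:empty,W:wait | queues: N=0 E=2 S=0 W=4
Step 3 [NS]: N:empty,E:wait,S:empty,W:wait | queues: N=0 E=2 S=0 W=4
Step 4 [EW]: N:wait,E:car3-GO,S:wait,W:car1-GO | queues: N=0 E=1 S=0 W=3
Cars crossed by step 4: 4

Answer: 4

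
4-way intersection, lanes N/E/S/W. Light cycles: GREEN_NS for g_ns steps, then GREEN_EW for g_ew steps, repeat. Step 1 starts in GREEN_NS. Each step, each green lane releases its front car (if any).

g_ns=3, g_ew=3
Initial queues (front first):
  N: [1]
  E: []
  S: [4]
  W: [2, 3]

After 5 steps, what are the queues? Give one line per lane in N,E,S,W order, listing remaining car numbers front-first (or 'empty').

Step 1 [NS]: N:car1-GO,E:wait,S:car4-GO,W:wait | queues: N=0 E=0 S=0 W=2
Step 2 [NS]: N:empty,E:wait,S:empty,W:wait | queues: N=0 E=0 S=0 W=2
Step 3 [NS]: N:empty,E:wait,S:empty,W:wait | queues: N=0 E=0 S=0 W=2
Step 4 [EW]: N:wait,E:empty,S:wait,W:car2-GO | queues: N=0 E=0 S=0 W=1
Step 5 [EW]: N:wait,E:empty,S:wait,W:car3-GO | queues: N=0 E=0 S=0 W=0

N: empty
E: empty
S: empty
W: empty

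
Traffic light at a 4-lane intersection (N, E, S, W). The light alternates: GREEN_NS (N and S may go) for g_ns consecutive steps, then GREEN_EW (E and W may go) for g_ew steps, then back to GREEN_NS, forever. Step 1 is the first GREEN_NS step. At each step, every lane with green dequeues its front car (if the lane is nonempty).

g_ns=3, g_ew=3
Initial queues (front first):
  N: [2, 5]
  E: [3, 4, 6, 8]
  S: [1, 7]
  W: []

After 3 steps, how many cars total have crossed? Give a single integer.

Step 1 [NS]: N:car2-GO,E:wait,S:car1-GO,W:wait | queues: N=1 E=4 S=1 W=0
Step 2 [NS]: N:car5-GO,E:wait,S:car7-GO,W:wait | queues: N=0 E=4 S=0 W=0
Step 3 [NS]: N:empty,E:wait,S:empty,W:wait | queues: N=0 E=4 S=0 W=0
Cars crossed by step 3: 4

Answer: 4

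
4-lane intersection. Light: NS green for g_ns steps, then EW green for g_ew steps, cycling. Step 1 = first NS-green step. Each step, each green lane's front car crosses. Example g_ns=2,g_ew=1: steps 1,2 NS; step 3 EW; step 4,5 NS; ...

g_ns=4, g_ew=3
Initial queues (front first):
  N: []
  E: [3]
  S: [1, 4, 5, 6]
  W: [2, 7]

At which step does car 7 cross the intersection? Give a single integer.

Step 1 [NS]: N:empty,E:wait,S:car1-GO,W:wait | queues: N=0 E=1 S=3 W=2
Step 2 [NS]: N:empty,E:wait,S:car4-GO,W:wait | queues: N=0 E=1 S=2 W=2
Step 3 [NS]: N:empty,E:wait,S:car5-GO,W:wait | queues: N=0 E=1 S=1 W=2
Step 4 [NS]: N:empty,E:wait,S:car6-GO,W:wait | queues: N=0 E=1 S=0 W=2
Step 5 [EW]: N:wait,E:car3-GO,S:wait,W:car2-GO | queues: N=0 E=0 S=0 W=1
Step 6 [EW]: N:wait,E:empty,S:wait,W:car7-GO | queues: N=0 E=0 S=0 W=0
Car 7 crosses at step 6

6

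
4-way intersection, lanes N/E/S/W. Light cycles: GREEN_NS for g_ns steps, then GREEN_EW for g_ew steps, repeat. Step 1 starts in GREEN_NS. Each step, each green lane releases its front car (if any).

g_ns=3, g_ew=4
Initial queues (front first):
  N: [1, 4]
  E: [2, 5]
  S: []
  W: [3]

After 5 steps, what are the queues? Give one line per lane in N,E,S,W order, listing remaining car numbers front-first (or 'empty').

Step 1 [NS]: N:car1-GO,E:wait,S:empty,W:wait | queues: N=1 E=2 S=0 W=1
Step 2 [NS]: N:car4-GO,E:wait,S:empty,W:wait | queues: N=0 E=2 S=0 W=1
Step 3 [NS]: N:empty,E:wait,S:empty,W:wait | queues: N=0 E=2 S=0 W=1
Step 4 [EW]: N:wait,E:car2-GO,S:wait,W:car3-GO | queues: N=0 E=1 S=0 W=0
Step 5 [EW]: N:wait,E:car5-GO,S:wait,W:empty | queues: N=0 E=0 S=0 W=0

N: empty
E: empty
S: empty
W: empty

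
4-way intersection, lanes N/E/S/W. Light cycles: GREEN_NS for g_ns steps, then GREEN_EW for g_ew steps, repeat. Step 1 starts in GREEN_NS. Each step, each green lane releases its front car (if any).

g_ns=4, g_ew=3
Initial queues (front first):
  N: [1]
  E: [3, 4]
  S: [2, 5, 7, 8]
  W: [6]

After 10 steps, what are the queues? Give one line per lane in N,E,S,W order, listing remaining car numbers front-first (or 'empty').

Step 1 [NS]: N:car1-GO,E:wait,S:car2-GO,W:wait | queues: N=0 E=2 S=3 W=1
Step 2 [NS]: N:empty,E:wait,S:car5-GO,W:wait | queues: N=0 E=2 S=2 W=1
Step 3 [NS]: N:empty,E:wait,S:car7-GO,W:wait | queues: N=0 E=2 S=1 W=1
Step 4 [NS]: N:empty,E:wait,S:car8-GO,W:wait | queues: N=0 E=2 S=0 W=1
Step 5 [EW]: N:wait,E:car3-GO,S:wait,W:car6-GO | queues: N=0 E=1 S=0 W=0
Step 6 [EW]: N:wait,E:car4-GO,S:wait,W:empty | queues: N=0 E=0 S=0 W=0

N: empty
E: empty
S: empty
W: empty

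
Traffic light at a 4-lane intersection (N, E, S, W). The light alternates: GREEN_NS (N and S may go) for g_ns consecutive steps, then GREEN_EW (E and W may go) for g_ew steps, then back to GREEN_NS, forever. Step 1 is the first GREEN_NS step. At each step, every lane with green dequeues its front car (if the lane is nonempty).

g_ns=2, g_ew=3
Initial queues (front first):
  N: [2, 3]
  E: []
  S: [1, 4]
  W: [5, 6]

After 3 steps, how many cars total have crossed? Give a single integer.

Step 1 [NS]: N:car2-GO,E:wait,S:car1-GO,W:wait | queues: N=1 E=0 S=1 W=2
Step 2 [NS]: N:car3-GO,E:wait,S:car4-GO,W:wait | queues: N=0 E=0 S=0 W=2
Step 3 [EW]: N:wait,E:empty,S:wait,W:car5-GO | queues: N=0 E=0 S=0 W=1
Cars crossed by step 3: 5

Answer: 5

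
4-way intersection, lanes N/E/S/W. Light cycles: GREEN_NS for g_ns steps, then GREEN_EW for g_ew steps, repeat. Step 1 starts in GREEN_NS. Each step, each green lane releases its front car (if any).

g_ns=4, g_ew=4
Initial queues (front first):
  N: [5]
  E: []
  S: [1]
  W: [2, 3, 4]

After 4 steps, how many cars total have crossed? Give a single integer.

Answer: 2

Derivation:
Step 1 [NS]: N:car5-GO,E:wait,S:car1-GO,W:wait | queues: N=0 E=0 S=0 W=3
Step 2 [NS]: N:empty,E:wait,S:empty,W:wait | queues: N=0 E=0 S=0 W=3
Step 3 [NS]: N:empty,E:wait,S:empty,W:wait | queues: N=0 E=0 S=0 W=3
Step 4 [NS]: N:empty,E:wait,S:empty,W:wait | queues: N=0 E=0 S=0 W=3
Cars crossed by step 4: 2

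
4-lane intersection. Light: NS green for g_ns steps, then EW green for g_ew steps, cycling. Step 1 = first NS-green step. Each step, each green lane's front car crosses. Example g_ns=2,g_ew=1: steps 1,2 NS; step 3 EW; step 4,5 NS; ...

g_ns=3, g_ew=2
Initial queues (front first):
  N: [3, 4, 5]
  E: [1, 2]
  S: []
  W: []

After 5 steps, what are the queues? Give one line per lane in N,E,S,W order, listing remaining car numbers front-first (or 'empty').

Step 1 [NS]: N:car3-GO,E:wait,S:empty,W:wait | queues: N=2 E=2 S=0 W=0
Step 2 [NS]: N:car4-GO,E:wait,S:empty,W:wait | queues: N=1 E=2 S=0 W=0
Step 3 [NS]: N:car5-GO,E:wait,S:empty,W:wait | queues: N=0 E=2 S=0 W=0
Step 4 [EW]: N:wait,E:car1-GO,S:wait,W:empty | queues: N=0 E=1 S=0 W=0
Step 5 [EW]: N:wait,E:car2-GO,S:wait,W:empty | queues: N=0 E=0 S=0 W=0

N: empty
E: empty
S: empty
W: empty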